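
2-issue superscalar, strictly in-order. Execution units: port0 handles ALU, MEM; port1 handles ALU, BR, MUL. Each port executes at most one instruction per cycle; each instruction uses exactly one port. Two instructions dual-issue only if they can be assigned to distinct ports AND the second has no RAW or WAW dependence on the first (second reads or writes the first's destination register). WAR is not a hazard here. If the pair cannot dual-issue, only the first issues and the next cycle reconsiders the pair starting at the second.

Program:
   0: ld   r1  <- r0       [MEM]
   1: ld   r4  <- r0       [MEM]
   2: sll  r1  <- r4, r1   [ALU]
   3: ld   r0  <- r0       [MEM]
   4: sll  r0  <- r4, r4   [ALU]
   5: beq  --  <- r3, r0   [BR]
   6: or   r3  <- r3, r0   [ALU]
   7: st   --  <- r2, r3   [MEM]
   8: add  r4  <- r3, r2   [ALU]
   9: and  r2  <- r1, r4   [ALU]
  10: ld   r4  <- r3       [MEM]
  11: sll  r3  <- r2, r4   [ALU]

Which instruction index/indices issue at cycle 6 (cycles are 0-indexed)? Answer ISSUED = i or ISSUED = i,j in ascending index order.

ISSUED = 9,10

[0] i0  ld.MEM  -- no-port MEM/MEM
[1] i1  ld.MEM  -- RAW r4
[2] i2/i3  sll.ALU ld.MEM  -- 2-wide
[3] i4  sll.ALU  -- RAW r0
[4] i5/i6  beq.BR or.ALU  -- 2-wide
[5] i7/i8  st.MEM add.ALU  -- 2-wide
[6] i9/i10  and.ALU ld.MEM  -- 2-wide
[7] i11  sll.ALU  -- tail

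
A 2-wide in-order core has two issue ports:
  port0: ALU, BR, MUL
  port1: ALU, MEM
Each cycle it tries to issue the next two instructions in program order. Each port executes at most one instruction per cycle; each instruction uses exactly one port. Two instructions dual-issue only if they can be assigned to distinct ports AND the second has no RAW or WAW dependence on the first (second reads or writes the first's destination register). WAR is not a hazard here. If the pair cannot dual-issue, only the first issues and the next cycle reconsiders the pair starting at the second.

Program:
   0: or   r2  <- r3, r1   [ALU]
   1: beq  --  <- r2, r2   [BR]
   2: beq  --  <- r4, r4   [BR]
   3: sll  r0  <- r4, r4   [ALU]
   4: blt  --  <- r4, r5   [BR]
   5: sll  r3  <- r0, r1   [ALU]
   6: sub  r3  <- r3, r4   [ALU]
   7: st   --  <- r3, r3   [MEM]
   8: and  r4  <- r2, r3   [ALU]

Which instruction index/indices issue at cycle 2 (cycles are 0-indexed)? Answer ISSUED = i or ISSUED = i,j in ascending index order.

0. or @i0  | RAW r2
1. beq @i1  | no-port BR/BR
2. beq/sll @i2/i3  | pair
3. blt/sll @i4/i5  | pair
4. sub @i6  | RAW r3
5. st/and @i7/i8  | pair

ISSUED = 2,3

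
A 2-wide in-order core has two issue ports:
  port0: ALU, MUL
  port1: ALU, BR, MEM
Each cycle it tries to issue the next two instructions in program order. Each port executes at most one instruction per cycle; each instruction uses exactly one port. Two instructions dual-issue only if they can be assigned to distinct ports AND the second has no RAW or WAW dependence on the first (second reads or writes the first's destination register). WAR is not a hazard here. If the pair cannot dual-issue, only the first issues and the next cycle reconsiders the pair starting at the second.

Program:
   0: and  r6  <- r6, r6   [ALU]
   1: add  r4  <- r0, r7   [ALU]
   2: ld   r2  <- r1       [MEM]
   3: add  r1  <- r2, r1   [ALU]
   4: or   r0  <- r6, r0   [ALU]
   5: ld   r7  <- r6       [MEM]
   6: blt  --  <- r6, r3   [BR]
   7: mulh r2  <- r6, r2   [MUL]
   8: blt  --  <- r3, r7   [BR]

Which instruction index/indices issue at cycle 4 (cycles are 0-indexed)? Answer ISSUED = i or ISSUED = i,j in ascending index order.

[0] i0/i1  and/add  -- dual
[1] i2  ld  -- RAW r2
[2] i3/i4  add/or  -- dual
[3] i5  ld  -- no-port MEM/BR
[4] i6/i7  blt/mulh  -- dual
[5] i8  blt  -- tail

ISSUED = 6,7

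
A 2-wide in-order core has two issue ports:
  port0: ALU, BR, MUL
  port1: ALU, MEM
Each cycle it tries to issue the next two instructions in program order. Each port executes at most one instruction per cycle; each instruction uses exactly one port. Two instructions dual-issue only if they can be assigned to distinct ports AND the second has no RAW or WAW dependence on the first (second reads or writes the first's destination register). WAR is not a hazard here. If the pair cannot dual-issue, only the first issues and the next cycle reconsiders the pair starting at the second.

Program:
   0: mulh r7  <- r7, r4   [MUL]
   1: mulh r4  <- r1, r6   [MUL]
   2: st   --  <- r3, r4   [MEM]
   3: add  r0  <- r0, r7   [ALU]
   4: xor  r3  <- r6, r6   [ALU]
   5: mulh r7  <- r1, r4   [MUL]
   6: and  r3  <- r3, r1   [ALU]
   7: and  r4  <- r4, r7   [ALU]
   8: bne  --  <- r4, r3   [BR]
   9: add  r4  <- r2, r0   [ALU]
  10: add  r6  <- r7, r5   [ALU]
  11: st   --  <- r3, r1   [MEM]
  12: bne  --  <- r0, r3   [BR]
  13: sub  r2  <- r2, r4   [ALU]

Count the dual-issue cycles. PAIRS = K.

t=0 i0:mulh ; no-port MUL/MUL
t=1 i1:mulh ; RAW r4
t=2 i2&i3:st add ; 2-wide
t=3 i4&i5:xor mulh ; 2-wide
t=4 i6&i7:and and ; 2-wide
t=5 i8&i9:bne add ; 2-wide
t=6 i10&i11:add st ; 2-wide
t=7 i12&i13:bne sub ; 2-wide

PAIRS = 6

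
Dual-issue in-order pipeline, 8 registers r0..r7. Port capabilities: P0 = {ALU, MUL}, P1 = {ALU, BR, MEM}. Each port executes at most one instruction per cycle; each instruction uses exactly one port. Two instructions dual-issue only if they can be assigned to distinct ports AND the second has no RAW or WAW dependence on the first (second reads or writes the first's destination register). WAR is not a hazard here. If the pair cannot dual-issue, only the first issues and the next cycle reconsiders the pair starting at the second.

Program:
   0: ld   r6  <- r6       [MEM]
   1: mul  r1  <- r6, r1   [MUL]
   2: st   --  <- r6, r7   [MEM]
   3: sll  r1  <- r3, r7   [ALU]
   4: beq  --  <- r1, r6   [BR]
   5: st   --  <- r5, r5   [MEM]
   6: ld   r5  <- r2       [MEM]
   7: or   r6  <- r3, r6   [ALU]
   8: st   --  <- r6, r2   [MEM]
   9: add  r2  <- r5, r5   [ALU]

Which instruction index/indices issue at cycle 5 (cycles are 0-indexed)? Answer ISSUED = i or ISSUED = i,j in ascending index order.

ISSUED = 6,7

[0] i0  ld.MEM  -- RAW r6
[1] i1+i2  mul.MUL/st.MEM  -- dual
[2] i3  sll.ALU  -- RAW r1
[3] i4  beq.BR  -- no-port BR/MEM
[4] i5  st.MEM  -- no-port MEM/MEM
[5] i6+i7  ld.MEM/or.ALU  -- dual
[6] i8+i9  st.MEM/add.ALU  -- dual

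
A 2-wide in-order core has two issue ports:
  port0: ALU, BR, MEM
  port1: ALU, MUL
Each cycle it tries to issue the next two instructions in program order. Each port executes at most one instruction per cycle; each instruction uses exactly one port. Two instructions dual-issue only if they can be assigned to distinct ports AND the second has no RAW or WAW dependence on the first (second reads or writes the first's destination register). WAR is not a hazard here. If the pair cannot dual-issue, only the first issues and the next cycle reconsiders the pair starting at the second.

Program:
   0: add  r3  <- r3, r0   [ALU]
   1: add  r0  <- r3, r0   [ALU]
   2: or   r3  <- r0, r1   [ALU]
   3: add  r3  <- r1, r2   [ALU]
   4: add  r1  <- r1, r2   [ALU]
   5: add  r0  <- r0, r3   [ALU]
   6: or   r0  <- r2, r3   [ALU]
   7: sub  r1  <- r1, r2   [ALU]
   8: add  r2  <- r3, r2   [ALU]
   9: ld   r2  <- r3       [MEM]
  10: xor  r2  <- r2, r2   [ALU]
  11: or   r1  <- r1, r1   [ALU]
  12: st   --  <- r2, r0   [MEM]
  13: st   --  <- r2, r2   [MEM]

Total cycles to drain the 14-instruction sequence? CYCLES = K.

t=0 i0:add.ALU ; RAW r3
t=1 i1:add.ALU ; RAW r0
t=2 i2:or.ALU ; WAW r3
t=3 i3,i4:add.ALU+add.ALU ; pair
t=4 i5:add.ALU ; WAW r0
t=5 i6,i7:or.ALU+sub.ALU ; pair
t=6 i8:add.ALU ; WAW r2
t=7 i9:ld.MEM ; RAW+WAW r2
t=8 i10,i11:xor.ALU+or.ALU ; pair
t=9 i12:st.MEM ; no-port MEM/MEM
t=10 i13:st.MEM ; tail

CYCLES = 11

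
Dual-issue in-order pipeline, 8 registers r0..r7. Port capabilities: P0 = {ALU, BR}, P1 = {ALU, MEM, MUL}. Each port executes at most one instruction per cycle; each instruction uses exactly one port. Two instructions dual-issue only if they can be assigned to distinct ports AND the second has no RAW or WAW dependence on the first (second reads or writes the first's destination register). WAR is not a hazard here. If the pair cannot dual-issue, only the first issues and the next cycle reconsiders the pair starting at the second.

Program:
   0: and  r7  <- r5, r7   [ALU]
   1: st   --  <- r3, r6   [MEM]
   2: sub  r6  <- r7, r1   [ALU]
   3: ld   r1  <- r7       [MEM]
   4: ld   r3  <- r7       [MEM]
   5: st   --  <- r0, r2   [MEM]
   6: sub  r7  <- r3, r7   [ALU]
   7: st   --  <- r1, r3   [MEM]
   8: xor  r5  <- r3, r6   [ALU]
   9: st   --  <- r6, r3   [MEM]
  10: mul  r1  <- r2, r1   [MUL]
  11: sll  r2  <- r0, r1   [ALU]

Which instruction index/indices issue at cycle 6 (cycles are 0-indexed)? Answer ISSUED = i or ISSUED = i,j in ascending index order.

ISSUED = 10

c0: i0&i1 and.ALU;st.MEM  pair
c1: i2&i3 sub.ALU;ld.MEM  pair
c2: i4 ld.MEM  no-port MEM/MEM
c3: i5&i6 st.MEM;sub.ALU  pair
c4: i7&i8 st.MEM;xor.ALU  pair
c5: i9 st.MEM  no-port MEM/MUL
c6: i10 mul.MUL  RAW r1
c7: i11 sll.ALU  tail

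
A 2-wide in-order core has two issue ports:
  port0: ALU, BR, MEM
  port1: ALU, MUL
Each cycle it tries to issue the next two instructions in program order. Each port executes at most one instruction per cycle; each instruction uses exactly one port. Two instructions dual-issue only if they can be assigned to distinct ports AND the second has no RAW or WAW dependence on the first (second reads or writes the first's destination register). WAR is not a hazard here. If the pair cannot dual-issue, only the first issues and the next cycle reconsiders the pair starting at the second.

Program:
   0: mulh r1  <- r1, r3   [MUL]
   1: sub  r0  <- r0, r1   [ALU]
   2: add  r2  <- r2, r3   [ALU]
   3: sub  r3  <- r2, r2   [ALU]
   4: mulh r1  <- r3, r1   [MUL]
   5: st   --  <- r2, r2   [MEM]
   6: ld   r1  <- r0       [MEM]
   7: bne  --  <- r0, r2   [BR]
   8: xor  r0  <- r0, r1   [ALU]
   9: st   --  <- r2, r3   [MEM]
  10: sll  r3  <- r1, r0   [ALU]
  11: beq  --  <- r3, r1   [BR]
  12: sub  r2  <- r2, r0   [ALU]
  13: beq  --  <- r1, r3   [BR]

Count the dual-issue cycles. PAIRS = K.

PAIRS = 5

#0 head=0: mulh i0 RAW r1
#1 head=1: sub/add i1+i2 2-wide
#2 head=3: sub i3 RAW r3
#3 head=4: mulh/st i4+i5 2-wide
#4 head=6: ld i6 no-port MEM/BR
#5 head=7: bne/xor i7+i8 2-wide
#6 head=9: st/sll i9+i10 2-wide
#7 head=11: beq/sub i11+i12 2-wide
#8 head=13: beq i13 tail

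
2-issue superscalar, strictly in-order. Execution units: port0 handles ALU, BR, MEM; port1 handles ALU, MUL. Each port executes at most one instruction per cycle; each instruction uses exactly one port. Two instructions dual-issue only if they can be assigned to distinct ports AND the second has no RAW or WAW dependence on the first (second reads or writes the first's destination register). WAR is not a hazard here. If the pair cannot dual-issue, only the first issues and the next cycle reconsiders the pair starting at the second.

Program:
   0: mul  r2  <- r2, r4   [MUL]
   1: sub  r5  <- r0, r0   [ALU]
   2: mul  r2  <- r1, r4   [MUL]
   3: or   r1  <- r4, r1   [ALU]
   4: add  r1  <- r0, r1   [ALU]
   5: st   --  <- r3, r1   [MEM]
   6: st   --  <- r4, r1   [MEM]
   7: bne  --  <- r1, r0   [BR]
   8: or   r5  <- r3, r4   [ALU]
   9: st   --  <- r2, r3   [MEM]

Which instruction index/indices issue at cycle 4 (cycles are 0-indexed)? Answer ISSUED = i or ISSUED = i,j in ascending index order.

c0: i0&i1 mul.MUL sub.ALU  dual
c1: i2&i3 mul.MUL or.ALU  dual
c2: i4 add.ALU  RAW r1
c3: i5 st.MEM  no-port MEM/MEM
c4: i6 st.MEM  no-port MEM/BR
c5: i7&i8 bne.BR or.ALU  dual
c6: i9 st.MEM  tail

ISSUED = 6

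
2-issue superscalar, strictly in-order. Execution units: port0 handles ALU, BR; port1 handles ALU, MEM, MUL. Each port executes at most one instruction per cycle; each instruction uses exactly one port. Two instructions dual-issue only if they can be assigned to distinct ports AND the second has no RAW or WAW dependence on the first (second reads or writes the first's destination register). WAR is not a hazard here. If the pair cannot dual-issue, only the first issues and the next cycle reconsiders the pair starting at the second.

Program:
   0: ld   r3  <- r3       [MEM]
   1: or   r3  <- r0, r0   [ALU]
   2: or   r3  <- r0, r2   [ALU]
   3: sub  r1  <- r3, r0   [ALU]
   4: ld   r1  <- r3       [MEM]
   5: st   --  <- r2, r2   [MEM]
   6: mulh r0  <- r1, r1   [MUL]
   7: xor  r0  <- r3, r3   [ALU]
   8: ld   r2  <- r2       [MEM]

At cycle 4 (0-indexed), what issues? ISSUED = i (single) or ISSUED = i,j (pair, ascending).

[0] i0  ld  -- WAW r3
[1] i1  or  -- WAW r3
[2] i2  or  -- RAW r3
[3] i3  sub  -- WAW r1
[4] i4  ld  -- no-port MEM/MEM
[5] i5  st  -- no-port MEM/MUL
[6] i6  mulh  -- WAW r0
[7] i7+i8  xor ld  -- pair

ISSUED = 4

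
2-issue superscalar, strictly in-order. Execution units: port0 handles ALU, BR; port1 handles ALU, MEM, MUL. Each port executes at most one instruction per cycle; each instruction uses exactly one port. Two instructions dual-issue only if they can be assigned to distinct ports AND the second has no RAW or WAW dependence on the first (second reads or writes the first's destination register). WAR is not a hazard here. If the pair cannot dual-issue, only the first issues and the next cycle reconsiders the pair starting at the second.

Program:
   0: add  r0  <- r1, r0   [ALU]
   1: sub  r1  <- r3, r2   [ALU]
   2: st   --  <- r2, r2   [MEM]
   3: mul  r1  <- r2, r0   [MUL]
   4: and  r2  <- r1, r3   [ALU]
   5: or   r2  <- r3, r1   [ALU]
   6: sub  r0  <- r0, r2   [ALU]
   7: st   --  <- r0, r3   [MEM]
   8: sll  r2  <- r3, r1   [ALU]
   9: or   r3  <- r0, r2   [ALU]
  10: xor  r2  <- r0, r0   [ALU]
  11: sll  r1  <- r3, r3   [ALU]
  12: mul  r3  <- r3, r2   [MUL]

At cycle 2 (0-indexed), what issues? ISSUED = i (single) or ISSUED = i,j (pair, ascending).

ISSUED = 3

c0: i0,i1 add.ALU sub.ALU  2-wide
c1: i2 st.MEM  no-port MEM/MUL
c2: i3 mul.MUL  RAW r1
c3: i4 and.ALU  WAW r2
c4: i5 or.ALU  RAW r2
c5: i6 sub.ALU  RAW r0
c6: i7,i8 st.MEM sll.ALU  2-wide
c7: i9,i10 or.ALU xor.ALU  2-wide
c8: i11,i12 sll.ALU mul.MUL  2-wide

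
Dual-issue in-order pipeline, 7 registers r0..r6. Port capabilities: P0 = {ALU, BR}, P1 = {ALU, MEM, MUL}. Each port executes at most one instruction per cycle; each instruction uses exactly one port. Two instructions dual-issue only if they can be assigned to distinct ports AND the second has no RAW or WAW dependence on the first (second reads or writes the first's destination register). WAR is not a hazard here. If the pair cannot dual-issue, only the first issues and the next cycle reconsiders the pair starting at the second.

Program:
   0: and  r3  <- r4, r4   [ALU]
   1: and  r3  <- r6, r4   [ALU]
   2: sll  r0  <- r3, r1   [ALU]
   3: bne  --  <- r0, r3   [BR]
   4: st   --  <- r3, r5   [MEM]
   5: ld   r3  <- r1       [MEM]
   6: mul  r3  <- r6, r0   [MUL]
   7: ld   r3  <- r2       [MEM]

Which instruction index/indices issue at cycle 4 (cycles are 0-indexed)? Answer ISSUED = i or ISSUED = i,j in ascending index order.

ISSUED = 5

#0 head=0: and i0 WAW r3
#1 head=1: and i1 RAW r3
#2 head=2: sll i2 RAW r0
#3 head=3: bne/st i3+i4 2-wide
#4 head=5: ld i5 no-port MEM/MUL
#5 head=6: mul i6 no-port MUL/MEM
#6 head=7: ld i7 tail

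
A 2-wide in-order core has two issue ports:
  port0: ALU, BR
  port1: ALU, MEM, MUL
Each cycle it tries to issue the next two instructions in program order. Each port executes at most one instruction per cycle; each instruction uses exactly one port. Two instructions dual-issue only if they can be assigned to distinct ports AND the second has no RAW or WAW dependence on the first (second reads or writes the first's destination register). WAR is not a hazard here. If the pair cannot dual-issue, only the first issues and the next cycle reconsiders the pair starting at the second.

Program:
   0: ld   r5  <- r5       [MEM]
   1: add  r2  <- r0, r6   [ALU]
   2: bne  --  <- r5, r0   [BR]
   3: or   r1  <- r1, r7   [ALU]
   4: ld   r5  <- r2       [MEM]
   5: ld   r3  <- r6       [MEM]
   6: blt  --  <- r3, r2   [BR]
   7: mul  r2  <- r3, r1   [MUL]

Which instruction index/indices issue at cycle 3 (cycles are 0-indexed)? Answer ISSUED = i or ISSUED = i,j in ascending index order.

0. ld/add @i0+i1  | pair
1. bne/or @i2+i3  | pair
2. ld @i4  | no-port MEM/MEM
3. ld @i5  | RAW r3
4. blt/mul @i6+i7  | pair

ISSUED = 5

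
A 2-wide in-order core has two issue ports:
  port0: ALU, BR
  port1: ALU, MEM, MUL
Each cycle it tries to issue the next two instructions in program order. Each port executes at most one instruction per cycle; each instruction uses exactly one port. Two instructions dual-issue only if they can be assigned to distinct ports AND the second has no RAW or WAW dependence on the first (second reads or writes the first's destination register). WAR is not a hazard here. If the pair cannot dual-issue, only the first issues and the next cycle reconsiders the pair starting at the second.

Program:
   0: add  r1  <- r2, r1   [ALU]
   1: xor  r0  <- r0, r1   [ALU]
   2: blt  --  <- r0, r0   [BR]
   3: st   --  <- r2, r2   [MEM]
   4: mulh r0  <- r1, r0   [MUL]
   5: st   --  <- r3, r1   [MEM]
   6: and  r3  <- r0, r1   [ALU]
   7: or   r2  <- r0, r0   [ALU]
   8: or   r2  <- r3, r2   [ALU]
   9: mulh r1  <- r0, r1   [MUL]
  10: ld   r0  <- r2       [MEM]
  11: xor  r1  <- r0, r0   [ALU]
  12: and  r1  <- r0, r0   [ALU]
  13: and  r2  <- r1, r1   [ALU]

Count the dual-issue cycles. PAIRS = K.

  cy0 -> i0 (add.ALU) RAW r1
  cy1 -> i1 (xor.ALU) RAW r0
  cy2 -> i2/i3 (blt.BR;st.MEM) dual
  cy3 -> i4 (mulh.MUL) no-port MUL/MEM
  cy4 -> i5/i6 (st.MEM;and.ALU) dual
  cy5 -> i7 (or.ALU) RAW+WAW r2
  cy6 -> i8/i9 (or.ALU;mulh.MUL) dual
  cy7 -> i10 (ld.MEM) RAW r0
  cy8 -> i11 (xor.ALU) WAW r1
  cy9 -> i12 (and.ALU) RAW r1
  cy10 -> i13 (and.ALU) tail

PAIRS = 3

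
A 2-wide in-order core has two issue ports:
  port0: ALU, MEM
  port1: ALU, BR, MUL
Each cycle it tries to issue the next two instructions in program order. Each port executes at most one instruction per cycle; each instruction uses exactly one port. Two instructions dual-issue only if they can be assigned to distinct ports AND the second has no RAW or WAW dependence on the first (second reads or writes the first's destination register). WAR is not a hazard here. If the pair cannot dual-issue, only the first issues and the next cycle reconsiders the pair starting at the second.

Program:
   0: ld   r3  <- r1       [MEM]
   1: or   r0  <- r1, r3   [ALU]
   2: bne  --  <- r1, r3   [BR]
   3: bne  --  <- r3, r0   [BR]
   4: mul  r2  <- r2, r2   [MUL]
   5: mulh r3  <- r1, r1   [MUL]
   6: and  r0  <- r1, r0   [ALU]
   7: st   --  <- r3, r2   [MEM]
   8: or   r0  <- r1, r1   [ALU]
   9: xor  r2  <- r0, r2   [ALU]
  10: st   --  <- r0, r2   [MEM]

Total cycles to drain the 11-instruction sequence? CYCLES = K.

CYCLES = 8

0. ld.MEM @i0  | RAW r3
1. or.ALU/bne.BR @i1+i2  | 2-wide
2. bne.BR @i3  | no-port BR/MUL
3. mul.MUL @i4  | no-port MUL/MUL
4. mulh.MUL/and.ALU @i5+i6  | 2-wide
5. st.MEM/or.ALU @i7+i8  | 2-wide
6. xor.ALU @i9  | RAW r2
7. st.MEM @i10  | tail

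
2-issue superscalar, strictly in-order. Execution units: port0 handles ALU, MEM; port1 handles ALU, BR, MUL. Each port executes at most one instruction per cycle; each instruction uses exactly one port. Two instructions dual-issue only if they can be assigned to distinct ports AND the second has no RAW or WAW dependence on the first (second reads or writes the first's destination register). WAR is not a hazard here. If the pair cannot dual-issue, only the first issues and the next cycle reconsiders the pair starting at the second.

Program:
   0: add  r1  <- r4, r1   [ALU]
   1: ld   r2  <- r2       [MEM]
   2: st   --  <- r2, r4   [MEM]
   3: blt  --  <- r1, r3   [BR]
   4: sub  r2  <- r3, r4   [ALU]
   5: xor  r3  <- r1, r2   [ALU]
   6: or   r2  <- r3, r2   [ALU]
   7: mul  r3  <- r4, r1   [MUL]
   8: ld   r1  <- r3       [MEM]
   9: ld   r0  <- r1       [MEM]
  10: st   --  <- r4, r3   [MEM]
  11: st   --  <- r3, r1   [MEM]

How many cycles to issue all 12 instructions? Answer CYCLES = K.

  cy0 -> i0&i1 (add.ALU ld.MEM) dual
  cy1 -> i2&i3 (st.MEM blt.BR) dual
  cy2 -> i4 (sub.ALU) RAW r2
  cy3 -> i5 (xor.ALU) RAW r3
  cy4 -> i6&i7 (or.ALU mul.MUL) dual
  cy5 -> i8 (ld.MEM) no-port MEM/MEM
  cy6 -> i9 (ld.MEM) no-port MEM/MEM
  cy7 -> i10 (st.MEM) no-port MEM/MEM
  cy8 -> i11 (st.MEM) tail

CYCLES = 9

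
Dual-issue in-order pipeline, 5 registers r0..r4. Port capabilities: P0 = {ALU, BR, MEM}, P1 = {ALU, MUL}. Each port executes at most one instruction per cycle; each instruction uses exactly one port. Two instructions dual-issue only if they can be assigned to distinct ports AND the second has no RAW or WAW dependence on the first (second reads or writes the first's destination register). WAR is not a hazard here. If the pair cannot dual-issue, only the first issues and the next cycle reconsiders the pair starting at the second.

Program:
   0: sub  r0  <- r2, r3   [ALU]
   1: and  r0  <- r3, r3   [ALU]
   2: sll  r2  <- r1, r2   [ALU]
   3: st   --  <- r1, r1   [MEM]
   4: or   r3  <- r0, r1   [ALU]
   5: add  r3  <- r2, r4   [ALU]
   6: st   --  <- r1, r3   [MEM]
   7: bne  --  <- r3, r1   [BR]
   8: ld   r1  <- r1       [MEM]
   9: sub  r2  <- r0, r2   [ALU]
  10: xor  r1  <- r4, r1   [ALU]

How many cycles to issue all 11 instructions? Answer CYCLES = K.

  cy0 -> i0 (sub.ALU) WAW r0
  cy1 -> i1&i2 (and.ALU/sll.ALU) 2-wide
  cy2 -> i3&i4 (st.MEM/or.ALU) 2-wide
  cy3 -> i5 (add.ALU) RAW r3
  cy4 -> i6 (st.MEM) no-port MEM/BR
  cy5 -> i7 (bne.BR) no-port BR/MEM
  cy6 -> i8&i9 (ld.MEM/sub.ALU) 2-wide
  cy7 -> i10 (xor.ALU) tail

CYCLES = 8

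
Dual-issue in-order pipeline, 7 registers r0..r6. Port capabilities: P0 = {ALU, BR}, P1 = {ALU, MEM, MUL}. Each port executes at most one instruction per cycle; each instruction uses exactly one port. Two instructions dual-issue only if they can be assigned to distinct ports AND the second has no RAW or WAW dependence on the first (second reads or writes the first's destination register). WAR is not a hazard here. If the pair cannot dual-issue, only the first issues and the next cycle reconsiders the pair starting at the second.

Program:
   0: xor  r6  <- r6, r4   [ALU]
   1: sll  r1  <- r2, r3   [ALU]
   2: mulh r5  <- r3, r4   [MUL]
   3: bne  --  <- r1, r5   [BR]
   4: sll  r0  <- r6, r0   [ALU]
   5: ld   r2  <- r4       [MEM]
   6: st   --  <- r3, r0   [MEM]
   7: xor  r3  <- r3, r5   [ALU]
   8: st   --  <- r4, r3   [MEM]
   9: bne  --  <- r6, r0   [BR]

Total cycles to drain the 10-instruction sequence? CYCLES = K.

CYCLES = 6

0. xor.ALU+sll.ALU @i0/i1  | dual
1. mulh.MUL @i2  | RAW r5
2. bne.BR+sll.ALU @i3/i4  | dual
3. ld.MEM @i5  | no-port MEM/MEM
4. st.MEM+xor.ALU @i6/i7  | dual
5. st.MEM+bne.BR @i8/i9  | dual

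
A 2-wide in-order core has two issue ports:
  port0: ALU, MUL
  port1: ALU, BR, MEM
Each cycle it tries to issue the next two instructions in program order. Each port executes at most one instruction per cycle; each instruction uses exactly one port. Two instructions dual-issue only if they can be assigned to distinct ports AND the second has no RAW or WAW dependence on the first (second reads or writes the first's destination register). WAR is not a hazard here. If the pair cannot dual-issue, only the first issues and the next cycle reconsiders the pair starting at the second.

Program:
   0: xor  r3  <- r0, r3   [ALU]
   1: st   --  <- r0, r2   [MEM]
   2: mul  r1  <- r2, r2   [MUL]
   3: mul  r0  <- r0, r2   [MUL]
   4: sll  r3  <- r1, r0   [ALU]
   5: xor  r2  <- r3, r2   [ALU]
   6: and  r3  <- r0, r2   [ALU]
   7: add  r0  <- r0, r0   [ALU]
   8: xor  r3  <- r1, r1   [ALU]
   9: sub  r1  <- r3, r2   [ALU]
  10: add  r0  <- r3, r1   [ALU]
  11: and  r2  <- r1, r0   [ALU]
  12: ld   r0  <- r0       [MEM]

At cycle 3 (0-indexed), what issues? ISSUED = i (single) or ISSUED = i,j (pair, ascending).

ISSUED = 4

[0] i0+i1  xor.ALU/st.MEM  -- pair
[1] i2  mul.MUL  -- no-port MUL/MUL
[2] i3  mul.MUL  -- RAW r0
[3] i4  sll.ALU  -- RAW r3
[4] i5  xor.ALU  -- RAW r2
[5] i6+i7  and.ALU/add.ALU  -- pair
[6] i8  xor.ALU  -- RAW r3
[7] i9  sub.ALU  -- RAW r1
[8] i10  add.ALU  -- RAW r0
[9] i11+i12  and.ALU/ld.MEM  -- pair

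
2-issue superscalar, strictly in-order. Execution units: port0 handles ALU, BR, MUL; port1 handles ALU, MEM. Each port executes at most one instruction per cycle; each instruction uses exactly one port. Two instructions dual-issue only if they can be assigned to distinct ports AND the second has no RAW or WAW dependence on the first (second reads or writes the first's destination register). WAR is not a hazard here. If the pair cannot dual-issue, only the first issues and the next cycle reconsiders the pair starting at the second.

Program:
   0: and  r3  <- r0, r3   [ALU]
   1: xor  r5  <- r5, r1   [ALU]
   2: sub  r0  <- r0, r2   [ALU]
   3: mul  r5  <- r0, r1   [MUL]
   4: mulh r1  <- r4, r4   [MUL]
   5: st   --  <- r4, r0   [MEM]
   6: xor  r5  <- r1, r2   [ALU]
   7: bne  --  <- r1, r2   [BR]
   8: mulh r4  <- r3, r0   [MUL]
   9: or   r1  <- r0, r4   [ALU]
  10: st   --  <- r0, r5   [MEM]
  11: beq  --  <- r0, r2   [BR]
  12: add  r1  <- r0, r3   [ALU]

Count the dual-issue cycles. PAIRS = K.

PAIRS = 5

c0: i0/i1 and.ALU xor.ALU  pair
c1: i2 sub.ALU  RAW r0
c2: i3 mul.MUL  no-port MUL/MUL
c3: i4/i5 mulh.MUL st.MEM  pair
c4: i6/i7 xor.ALU bne.BR  pair
c5: i8 mulh.MUL  RAW r4
c6: i9/i10 or.ALU st.MEM  pair
c7: i11/i12 beq.BR add.ALU  pair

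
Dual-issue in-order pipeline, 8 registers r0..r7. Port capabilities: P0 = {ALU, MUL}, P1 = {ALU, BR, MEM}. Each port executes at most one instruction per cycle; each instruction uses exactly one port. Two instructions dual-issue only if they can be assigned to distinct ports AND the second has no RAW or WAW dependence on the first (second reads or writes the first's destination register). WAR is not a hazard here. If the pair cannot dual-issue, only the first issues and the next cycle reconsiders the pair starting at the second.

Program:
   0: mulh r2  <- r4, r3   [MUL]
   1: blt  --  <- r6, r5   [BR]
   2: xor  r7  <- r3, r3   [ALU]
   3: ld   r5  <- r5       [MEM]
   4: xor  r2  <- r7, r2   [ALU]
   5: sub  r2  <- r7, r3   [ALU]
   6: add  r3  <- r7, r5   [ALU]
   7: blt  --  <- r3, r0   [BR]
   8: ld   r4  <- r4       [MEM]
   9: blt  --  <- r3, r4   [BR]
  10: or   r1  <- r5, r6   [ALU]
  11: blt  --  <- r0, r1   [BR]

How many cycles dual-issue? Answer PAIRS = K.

PAIRS = 4

t=0 i0+i1:mulh.MUL/blt.BR ; dual
t=1 i2+i3:xor.ALU/ld.MEM ; dual
t=2 i4:xor.ALU ; WAW r2
t=3 i5+i6:sub.ALU/add.ALU ; dual
t=4 i7:blt.BR ; no-port BR/MEM
t=5 i8:ld.MEM ; no-port MEM/BR
t=6 i9+i10:blt.BR/or.ALU ; dual
t=7 i11:blt.BR ; tail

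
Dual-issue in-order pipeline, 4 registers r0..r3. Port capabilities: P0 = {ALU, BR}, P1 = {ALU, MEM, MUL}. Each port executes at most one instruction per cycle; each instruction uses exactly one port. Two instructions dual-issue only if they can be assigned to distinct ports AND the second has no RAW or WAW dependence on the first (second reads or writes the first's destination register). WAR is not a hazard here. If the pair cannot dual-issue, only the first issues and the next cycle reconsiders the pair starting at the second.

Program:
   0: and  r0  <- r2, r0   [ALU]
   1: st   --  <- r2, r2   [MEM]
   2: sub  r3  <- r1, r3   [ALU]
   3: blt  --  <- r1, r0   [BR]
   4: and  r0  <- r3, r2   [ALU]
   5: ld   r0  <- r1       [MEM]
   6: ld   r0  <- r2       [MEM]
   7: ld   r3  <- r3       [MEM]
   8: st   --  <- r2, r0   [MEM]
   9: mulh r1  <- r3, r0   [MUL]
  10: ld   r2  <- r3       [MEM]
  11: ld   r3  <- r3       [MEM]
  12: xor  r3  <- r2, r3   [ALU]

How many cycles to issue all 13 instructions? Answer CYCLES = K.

CYCLES = 11

c0: i0+i1 and.ALU;st.MEM  2-wide
c1: i2+i3 sub.ALU;blt.BR  2-wide
c2: i4 and.ALU  WAW r0
c3: i5 ld.MEM  no-port MEM/MEM
c4: i6 ld.MEM  no-port MEM/MEM
c5: i7 ld.MEM  no-port MEM/MEM
c6: i8 st.MEM  no-port MEM/MUL
c7: i9 mulh.MUL  no-port MUL/MEM
c8: i10 ld.MEM  no-port MEM/MEM
c9: i11 ld.MEM  RAW+WAW r3
c10: i12 xor.ALU  tail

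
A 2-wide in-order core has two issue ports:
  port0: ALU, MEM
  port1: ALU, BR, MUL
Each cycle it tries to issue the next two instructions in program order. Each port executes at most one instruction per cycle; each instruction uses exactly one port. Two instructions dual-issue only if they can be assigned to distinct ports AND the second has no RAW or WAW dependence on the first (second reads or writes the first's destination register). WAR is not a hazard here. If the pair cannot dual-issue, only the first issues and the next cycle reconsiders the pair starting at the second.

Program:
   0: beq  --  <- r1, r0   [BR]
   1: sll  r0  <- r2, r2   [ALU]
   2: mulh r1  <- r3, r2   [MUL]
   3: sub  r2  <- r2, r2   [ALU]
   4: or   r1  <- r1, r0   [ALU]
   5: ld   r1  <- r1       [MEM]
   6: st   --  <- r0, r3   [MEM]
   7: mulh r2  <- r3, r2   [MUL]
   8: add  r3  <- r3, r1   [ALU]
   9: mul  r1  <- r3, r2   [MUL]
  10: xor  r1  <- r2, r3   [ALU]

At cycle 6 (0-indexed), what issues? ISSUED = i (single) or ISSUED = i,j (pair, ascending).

  cy0 -> i0/i1 (beq.BR sll.ALU) 2-wide
  cy1 -> i2/i3 (mulh.MUL sub.ALU) 2-wide
  cy2 -> i4 (or.ALU) RAW+WAW r1
  cy3 -> i5 (ld.MEM) no-port MEM/MEM
  cy4 -> i6/i7 (st.MEM mulh.MUL) 2-wide
  cy5 -> i8 (add.ALU) RAW r3
  cy6 -> i9 (mul.MUL) WAW r1
  cy7 -> i10 (xor.ALU) tail

ISSUED = 9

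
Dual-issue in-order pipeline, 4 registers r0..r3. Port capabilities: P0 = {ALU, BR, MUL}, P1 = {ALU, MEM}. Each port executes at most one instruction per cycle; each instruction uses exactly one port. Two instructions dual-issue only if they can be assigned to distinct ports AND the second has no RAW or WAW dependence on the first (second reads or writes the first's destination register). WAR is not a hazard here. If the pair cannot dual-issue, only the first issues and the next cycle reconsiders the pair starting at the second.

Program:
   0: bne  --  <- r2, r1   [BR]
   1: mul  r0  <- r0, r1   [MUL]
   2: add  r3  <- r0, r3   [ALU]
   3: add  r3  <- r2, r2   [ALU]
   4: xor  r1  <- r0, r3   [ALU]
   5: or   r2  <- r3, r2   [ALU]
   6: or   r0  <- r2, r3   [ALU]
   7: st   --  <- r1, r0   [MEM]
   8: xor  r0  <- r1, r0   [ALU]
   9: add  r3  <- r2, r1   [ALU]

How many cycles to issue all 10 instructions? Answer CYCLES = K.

CYCLES = 8

[0] i0  bne.BR  -- no-port BR/MUL
[1] i1  mul.MUL  -- RAW r0
[2] i2  add.ALU  -- WAW r3
[3] i3  add.ALU  -- RAW r3
[4] i4+i5  xor.ALU;or.ALU  -- pair
[5] i6  or.ALU  -- RAW r0
[6] i7+i8  st.MEM;xor.ALU  -- pair
[7] i9  add.ALU  -- tail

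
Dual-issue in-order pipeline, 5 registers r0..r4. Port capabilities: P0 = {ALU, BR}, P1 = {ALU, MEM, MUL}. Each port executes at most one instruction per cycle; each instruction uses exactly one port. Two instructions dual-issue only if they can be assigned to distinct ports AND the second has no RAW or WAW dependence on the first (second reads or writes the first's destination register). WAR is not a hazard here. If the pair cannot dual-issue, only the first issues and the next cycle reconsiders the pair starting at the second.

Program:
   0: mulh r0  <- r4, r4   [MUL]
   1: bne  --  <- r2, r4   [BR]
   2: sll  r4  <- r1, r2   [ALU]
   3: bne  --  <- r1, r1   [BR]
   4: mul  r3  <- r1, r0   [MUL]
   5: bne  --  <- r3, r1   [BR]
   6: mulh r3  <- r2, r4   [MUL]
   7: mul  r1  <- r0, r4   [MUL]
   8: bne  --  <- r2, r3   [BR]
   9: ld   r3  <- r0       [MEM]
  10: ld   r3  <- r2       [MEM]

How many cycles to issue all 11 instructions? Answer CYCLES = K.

c0: i0+i1 mulh.MUL bne.BR  dual
c1: i2+i3 sll.ALU bne.BR  dual
c2: i4 mul.MUL  RAW r3
c3: i5+i6 bne.BR mulh.MUL  dual
c4: i7+i8 mul.MUL bne.BR  dual
c5: i9 ld.MEM  no-port MEM/MEM
c6: i10 ld.MEM  tail

CYCLES = 7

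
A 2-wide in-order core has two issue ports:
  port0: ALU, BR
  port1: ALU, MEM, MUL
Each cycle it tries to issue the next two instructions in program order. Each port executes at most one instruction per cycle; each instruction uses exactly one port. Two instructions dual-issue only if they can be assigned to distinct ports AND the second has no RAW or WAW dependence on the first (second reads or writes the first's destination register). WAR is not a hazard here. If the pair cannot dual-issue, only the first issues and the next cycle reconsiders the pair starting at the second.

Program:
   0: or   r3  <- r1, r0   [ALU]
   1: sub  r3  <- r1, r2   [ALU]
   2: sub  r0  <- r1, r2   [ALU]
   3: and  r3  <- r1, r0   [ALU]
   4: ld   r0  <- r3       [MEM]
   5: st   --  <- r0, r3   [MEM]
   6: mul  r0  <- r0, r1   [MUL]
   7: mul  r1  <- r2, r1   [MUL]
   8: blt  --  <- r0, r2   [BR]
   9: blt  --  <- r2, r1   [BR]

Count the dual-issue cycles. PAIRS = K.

t=0 i0:or ; WAW r3
t=1 i1+i2:sub sub ; 2-wide
t=2 i3:and ; RAW r3
t=3 i4:ld ; no-port MEM/MEM
t=4 i5:st ; no-port MEM/MUL
t=5 i6:mul ; no-port MUL/MUL
t=6 i7+i8:mul blt ; 2-wide
t=7 i9:blt ; tail

PAIRS = 2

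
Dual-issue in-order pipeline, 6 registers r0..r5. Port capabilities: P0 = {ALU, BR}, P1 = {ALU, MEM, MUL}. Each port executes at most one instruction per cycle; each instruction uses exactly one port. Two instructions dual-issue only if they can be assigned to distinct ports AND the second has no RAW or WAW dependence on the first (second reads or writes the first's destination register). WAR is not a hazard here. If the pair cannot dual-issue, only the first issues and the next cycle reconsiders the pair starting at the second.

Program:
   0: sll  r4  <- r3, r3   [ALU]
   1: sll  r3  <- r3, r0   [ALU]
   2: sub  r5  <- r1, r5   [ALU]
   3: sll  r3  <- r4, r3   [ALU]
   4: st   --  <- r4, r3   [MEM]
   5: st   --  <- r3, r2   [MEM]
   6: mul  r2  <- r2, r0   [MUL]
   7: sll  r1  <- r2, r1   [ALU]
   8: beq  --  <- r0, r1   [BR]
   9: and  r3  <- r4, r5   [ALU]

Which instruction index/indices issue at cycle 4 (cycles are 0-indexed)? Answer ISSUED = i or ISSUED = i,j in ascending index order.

t=0 i0+i1:sll+sll ; dual
t=1 i2+i3:sub+sll ; dual
t=2 i4:st ; no-port MEM/MEM
t=3 i5:st ; no-port MEM/MUL
t=4 i6:mul ; RAW r2
t=5 i7:sll ; RAW r1
t=6 i8+i9:beq+and ; dual

ISSUED = 6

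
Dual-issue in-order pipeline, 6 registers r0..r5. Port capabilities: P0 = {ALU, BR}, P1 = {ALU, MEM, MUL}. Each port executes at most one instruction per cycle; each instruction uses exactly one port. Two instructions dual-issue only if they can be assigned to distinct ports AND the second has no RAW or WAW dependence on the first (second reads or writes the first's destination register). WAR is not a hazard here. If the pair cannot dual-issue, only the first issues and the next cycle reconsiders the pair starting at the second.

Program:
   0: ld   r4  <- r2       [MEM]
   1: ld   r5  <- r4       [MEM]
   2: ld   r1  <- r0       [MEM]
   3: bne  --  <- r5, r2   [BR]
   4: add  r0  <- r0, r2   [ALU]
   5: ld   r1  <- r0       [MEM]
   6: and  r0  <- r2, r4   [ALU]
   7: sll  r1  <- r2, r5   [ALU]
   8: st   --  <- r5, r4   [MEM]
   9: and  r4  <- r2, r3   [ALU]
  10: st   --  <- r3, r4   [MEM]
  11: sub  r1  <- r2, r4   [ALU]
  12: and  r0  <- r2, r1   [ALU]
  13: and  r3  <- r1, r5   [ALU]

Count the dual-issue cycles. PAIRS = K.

t=0 i0:ld.MEM ; no-port MEM/MEM
t=1 i1:ld.MEM ; no-port MEM/MEM
t=2 i2,i3:ld.MEM;bne.BR ; 2-wide
t=3 i4:add.ALU ; RAW r0
t=4 i5,i6:ld.MEM;and.ALU ; 2-wide
t=5 i7,i8:sll.ALU;st.MEM ; 2-wide
t=6 i9:and.ALU ; RAW r4
t=7 i10,i11:st.MEM;sub.ALU ; 2-wide
t=8 i12,i13:and.ALU;and.ALU ; 2-wide

PAIRS = 5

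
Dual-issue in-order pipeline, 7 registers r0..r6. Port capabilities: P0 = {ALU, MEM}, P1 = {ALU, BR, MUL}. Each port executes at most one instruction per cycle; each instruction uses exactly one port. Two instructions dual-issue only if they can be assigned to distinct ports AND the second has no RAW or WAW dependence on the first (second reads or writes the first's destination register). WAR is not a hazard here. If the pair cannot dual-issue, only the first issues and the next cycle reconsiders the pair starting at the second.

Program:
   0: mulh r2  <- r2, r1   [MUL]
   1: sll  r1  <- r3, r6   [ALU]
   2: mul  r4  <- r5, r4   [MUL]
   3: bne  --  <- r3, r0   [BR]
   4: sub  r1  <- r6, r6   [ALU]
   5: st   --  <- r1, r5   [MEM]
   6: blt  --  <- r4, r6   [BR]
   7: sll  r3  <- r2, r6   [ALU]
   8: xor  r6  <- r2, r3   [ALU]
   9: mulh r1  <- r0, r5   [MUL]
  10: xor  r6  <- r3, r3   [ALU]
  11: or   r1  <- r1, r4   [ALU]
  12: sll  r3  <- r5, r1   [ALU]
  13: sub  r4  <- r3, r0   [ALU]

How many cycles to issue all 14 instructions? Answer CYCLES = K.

CYCLES = 9

#0 head=0: mulh.MUL sll.ALU i0,i1 dual
#1 head=2: mul.MUL i2 no-port MUL/BR
#2 head=3: bne.BR sub.ALU i3,i4 dual
#3 head=5: st.MEM blt.BR i5,i6 dual
#4 head=7: sll.ALU i7 RAW r3
#5 head=8: xor.ALU mulh.MUL i8,i9 dual
#6 head=10: xor.ALU or.ALU i10,i11 dual
#7 head=12: sll.ALU i12 RAW r3
#8 head=13: sub.ALU i13 tail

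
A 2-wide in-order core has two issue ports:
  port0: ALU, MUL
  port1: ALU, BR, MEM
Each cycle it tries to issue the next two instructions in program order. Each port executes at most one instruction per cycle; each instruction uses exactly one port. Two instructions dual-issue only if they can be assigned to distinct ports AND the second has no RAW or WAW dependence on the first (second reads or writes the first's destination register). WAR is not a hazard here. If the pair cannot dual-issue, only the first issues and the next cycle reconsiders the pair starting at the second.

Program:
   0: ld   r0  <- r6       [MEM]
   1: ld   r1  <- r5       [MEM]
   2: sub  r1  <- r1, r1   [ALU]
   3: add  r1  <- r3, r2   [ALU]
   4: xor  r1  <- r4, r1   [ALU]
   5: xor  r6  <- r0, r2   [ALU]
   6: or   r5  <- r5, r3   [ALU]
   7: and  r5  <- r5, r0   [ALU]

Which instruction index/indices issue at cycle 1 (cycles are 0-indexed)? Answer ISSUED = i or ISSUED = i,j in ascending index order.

[0] i0  ld  -- no-port MEM/MEM
[1] i1  ld  -- RAW+WAW r1
[2] i2  sub  -- WAW r1
[3] i3  add  -- RAW+WAW r1
[4] i4,i5  xor;xor  -- pair
[5] i6  or  -- RAW+WAW r5
[6] i7  and  -- tail

ISSUED = 1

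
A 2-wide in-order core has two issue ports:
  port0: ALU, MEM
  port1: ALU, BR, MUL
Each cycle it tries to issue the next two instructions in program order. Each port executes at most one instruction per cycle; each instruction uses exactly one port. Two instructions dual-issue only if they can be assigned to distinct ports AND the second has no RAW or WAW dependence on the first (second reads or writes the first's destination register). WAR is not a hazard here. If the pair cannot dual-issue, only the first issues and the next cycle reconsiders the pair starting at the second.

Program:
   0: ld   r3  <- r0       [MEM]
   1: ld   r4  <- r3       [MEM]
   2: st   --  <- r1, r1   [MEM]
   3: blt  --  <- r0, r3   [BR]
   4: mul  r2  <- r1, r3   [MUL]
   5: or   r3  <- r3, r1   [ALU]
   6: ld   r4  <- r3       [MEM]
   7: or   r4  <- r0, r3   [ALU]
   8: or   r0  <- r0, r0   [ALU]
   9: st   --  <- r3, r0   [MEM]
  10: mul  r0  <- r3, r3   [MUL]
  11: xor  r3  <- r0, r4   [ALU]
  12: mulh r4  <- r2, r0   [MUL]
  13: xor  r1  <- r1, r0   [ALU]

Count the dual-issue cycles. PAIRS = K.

PAIRS = 5

#0 head=0: ld i0 no-port MEM/MEM
#1 head=1: ld i1 no-port MEM/MEM
#2 head=2: st;blt i2&i3 2-wide
#3 head=4: mul;or i4&i5 2-wide
#4 head=6: ld i6 WAW r4
#5 head=7: or;or i7&i8 2-wide
#6 head=9: st;mul i9&i10 2-wide
#7 head=11: xor;mulh i11&i12 2-wide
#8 head=13: xor i13 tail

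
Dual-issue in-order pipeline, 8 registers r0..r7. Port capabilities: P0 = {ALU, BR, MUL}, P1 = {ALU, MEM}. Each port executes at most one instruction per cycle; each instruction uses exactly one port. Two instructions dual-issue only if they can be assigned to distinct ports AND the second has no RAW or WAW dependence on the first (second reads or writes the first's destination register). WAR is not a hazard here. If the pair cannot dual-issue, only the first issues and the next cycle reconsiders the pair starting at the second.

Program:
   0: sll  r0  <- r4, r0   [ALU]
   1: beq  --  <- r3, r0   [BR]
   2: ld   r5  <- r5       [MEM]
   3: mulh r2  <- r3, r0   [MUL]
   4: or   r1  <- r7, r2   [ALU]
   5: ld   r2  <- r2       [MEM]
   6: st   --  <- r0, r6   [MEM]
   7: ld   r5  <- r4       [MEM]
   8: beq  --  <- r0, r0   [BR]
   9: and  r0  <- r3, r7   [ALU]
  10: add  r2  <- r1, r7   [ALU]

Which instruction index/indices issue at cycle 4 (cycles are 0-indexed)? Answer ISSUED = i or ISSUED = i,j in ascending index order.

ISSUED = 6

#0 head=0: sll i0 RAW r0
#1 head=1: beq/ld i1&i2 pair
#2 head=3: mulh i3 RAW r2
#3 head=4: or/ld i4&i5 pair
#4 head=6: st i6 no-port MEM/MEM
#5 head=7: ld/beq i7&i8 pair
#6 head=9: and/add i9&i10 pair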